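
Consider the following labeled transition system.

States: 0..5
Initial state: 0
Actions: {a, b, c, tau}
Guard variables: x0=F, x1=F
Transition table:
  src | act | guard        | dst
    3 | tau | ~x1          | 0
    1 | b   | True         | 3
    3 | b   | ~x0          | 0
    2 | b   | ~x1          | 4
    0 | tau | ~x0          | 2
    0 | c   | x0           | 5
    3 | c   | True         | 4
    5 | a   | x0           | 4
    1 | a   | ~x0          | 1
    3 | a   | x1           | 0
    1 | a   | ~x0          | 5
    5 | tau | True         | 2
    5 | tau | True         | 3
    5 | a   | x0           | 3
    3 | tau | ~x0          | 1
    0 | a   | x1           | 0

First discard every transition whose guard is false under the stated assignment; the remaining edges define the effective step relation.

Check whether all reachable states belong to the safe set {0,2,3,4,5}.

Inv-set: {0,2,3,4,5}
Reachable = {0,2,4}
  0: ✓
  2: ✓
  4: ✓

Answer: INVARIANT HOLDS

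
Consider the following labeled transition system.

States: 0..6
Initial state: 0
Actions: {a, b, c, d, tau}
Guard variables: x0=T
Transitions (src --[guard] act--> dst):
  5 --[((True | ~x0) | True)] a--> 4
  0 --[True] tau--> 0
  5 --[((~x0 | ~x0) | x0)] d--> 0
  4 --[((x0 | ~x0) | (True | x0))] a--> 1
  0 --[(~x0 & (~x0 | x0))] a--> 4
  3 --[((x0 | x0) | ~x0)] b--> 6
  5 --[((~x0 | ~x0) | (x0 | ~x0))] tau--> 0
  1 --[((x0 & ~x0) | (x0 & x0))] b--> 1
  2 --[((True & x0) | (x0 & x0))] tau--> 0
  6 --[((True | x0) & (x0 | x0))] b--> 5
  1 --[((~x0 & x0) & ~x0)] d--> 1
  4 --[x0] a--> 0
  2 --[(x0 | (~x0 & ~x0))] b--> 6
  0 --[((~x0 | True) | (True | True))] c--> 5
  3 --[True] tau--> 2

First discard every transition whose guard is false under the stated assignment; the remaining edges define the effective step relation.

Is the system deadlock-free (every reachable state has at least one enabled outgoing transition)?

Answer: DEADLOCK-FREE

Trace:
Reachable = {0,1,4,5}
  0: c→5  tau→0  [2 exit(s)]
  1: b→1  [1 exit(s)]
  4: a→0  a→1  [2 exit(s)]
  5: a→4  d→0  tau→0  [3 exit(s)]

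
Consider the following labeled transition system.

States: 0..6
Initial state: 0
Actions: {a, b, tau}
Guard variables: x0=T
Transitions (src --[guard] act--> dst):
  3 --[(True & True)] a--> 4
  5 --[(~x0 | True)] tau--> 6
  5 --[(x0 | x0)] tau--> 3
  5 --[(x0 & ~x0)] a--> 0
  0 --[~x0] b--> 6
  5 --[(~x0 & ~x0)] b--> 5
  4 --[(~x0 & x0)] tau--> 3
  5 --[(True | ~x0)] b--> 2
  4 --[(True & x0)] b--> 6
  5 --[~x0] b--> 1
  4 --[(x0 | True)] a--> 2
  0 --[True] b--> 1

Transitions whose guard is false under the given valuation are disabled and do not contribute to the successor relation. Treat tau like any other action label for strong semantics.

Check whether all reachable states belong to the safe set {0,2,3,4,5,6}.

Safe = {0,2,3,4,5,6}
Reachable = {0,1}
  0: ok
  1: VIOLATES
witness against invariant: b → 1

Answer: INVARIANT VIOLATED at state 1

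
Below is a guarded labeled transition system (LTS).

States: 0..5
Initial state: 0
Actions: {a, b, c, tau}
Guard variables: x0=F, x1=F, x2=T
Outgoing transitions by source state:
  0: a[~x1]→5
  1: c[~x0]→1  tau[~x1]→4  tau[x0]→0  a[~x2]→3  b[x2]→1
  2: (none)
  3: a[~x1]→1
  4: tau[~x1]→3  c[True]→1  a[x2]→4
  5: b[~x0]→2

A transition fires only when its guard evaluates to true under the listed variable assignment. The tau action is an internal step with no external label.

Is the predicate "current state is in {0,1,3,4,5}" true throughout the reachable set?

Safe = {0,1,3,4,5}
R = {0,2,5}
  0: safe
  2: ✗ unsafe
  5: safe
reach 2 via a·b — violates

Answer: INVARIANT VIOLATED at state 2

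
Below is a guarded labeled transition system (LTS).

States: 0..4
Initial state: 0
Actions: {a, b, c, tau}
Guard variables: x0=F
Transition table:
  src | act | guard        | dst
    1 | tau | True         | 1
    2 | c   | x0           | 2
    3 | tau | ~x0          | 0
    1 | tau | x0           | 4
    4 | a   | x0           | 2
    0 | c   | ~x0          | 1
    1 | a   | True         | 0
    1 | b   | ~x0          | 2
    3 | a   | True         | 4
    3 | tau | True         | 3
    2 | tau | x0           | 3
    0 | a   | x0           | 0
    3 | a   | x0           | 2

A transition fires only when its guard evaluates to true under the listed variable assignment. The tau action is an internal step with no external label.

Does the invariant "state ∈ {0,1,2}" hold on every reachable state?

Inv-set: {0,1,2}
R = {0,1,2}
  0: ok
  1: ok
  2: ok

Answer: INVARIANT HOLDS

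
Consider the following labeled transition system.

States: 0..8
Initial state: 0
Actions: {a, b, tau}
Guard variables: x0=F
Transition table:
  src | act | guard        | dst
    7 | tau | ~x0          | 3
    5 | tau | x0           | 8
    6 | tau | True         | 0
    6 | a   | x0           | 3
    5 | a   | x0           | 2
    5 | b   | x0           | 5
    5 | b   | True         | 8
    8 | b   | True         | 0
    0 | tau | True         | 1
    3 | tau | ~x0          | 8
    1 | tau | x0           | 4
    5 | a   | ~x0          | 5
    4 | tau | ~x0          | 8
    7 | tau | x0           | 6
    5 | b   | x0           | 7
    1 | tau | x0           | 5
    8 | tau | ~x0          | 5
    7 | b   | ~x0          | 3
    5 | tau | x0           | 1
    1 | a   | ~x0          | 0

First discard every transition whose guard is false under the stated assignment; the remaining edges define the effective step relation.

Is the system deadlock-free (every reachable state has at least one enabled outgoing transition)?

Reach set: {0,1}
  0: tau→1  [1 exit(s)]
  1: a→0  [1 exit(s)]

Answer: DEADLOCK-FREE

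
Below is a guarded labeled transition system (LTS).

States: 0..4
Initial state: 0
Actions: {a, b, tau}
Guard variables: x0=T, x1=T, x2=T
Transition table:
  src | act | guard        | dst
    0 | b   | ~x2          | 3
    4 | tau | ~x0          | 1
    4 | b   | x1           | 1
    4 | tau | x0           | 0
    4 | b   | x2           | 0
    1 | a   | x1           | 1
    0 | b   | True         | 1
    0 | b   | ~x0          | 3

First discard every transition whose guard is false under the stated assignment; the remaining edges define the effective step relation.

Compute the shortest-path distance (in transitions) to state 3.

Breadth-first toward 3:
  Layer 0: {0}
  Layer 1: {1}
3 never appears.

Answer: UNREACHABLE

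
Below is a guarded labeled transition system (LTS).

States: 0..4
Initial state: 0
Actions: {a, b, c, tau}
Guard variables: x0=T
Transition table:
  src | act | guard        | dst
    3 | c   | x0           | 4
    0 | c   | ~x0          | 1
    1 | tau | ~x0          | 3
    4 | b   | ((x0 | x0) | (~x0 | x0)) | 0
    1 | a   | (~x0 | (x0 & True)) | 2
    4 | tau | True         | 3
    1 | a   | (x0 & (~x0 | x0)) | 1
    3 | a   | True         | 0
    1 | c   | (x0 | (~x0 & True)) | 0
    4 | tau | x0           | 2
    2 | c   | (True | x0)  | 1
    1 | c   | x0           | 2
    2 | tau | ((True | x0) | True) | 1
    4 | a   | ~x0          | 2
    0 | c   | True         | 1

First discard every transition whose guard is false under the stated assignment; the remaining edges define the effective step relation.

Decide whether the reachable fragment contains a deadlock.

Reach set: {0,1,2}
  0: c→1  [deg 1]
  1: a→1  a→2  c→0  c→2  [deg 4]
  2: c→1  tau→1  [deg 2]

Answer: DEADLOCK-FREE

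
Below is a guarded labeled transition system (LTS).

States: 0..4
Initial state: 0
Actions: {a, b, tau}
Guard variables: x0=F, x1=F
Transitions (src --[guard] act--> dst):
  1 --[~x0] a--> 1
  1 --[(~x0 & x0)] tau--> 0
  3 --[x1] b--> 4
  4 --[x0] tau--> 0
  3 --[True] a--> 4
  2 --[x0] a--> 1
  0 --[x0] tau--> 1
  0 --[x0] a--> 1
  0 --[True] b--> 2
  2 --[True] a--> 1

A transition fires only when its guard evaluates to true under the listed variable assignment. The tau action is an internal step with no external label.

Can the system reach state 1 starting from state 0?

Answer: REACHABLE

Working:
After dropping false guards: 4 live edges.
L0 = {0}
L1 = {2}  now seen {0,2}
L2 = {1}  now seen {0,1,2}
R = {0,1,2}
trace reaching 1: b·a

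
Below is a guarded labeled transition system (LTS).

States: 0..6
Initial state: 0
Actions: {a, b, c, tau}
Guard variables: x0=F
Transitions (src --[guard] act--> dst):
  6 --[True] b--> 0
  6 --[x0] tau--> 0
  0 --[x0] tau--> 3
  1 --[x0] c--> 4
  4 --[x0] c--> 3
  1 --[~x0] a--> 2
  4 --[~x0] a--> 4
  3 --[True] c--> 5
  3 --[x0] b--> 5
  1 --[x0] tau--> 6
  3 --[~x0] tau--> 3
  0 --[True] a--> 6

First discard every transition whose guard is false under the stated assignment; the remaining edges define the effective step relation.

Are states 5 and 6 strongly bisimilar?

Answer: NOT BISIMILAR

Working:
Compute ~ classes (split until stable):
  π0 = {{0,1,2,3,4,5,6}}
  π1 = {{0,1,4},{2,5},{3},{6}}
  π2 = {{0},{1},{2,5},{3},{4},{6}}
Fixed point at round 3; 6 class(es).
5∈{2,5}, 6∈{6}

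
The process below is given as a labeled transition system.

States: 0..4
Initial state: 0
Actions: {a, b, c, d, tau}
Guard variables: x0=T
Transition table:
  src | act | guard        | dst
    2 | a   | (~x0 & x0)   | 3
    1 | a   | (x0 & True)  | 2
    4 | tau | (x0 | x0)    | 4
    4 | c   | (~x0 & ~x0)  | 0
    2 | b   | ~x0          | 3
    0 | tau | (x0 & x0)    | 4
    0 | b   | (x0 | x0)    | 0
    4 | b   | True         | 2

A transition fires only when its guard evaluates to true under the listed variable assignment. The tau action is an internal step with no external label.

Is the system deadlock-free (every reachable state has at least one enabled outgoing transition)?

Reach set: {0,2,4}
  0: b→0  tau→4  [2 exit(s)]
  2: ∅  [no exit]
  4: b→2  tau→4  [2 exit(s)]
witness 2: tau·b

Answer: DEADLOCK at state 2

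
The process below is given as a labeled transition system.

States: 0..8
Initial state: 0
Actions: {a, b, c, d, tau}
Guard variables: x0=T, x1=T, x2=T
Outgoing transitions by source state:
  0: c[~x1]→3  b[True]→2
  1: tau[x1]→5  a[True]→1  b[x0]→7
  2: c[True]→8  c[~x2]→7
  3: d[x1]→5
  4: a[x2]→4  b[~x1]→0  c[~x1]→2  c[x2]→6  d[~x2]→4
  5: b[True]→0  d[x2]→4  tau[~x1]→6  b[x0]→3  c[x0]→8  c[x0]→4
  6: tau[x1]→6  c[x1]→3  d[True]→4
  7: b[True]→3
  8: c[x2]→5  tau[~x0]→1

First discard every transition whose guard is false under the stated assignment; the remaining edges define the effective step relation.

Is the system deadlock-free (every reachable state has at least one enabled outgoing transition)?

Answer: DEADLOCK-FREE

Working:
R = {0,2,3,4,5,6,8}
  0: b→2  [1 out]
  2: c→8  [1 out]
  3: d→5  [1 out]
  4: a→4  c→6  [2 out]
  5: b→0  b→3  c→4  c→8  d→4  [5 out]
  6: c→3  d→4  tau→6  [3 out]
  8: c→5  [1 out]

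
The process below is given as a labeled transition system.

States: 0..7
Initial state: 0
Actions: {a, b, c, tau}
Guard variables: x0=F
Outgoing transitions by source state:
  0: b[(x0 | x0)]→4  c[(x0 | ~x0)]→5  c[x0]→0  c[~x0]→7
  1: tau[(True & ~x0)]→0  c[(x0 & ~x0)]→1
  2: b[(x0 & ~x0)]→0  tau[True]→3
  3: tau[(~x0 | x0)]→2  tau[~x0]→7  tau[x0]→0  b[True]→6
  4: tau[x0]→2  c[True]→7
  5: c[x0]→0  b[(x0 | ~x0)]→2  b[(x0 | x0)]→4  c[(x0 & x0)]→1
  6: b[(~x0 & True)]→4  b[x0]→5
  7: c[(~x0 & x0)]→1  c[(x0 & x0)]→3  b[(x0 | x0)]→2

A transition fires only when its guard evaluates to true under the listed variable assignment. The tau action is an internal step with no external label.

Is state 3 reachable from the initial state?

Answer: REACHABLE

Trace:
After dropping false guards: 10 live edges.
L0 = {0}
L1 = {5,7}  total {0,5,7}
L2 = {2}  total {0,2,5,7}
L3 = {3}  total {0,2,3,5,7}
L4 = {6}  total {0,2,3,5,6,7}
L5 = {4}  total {0,2,3,4,5,6,7}
R = {0,2,3,4,5,6,7}
Path to 3: c·b·tau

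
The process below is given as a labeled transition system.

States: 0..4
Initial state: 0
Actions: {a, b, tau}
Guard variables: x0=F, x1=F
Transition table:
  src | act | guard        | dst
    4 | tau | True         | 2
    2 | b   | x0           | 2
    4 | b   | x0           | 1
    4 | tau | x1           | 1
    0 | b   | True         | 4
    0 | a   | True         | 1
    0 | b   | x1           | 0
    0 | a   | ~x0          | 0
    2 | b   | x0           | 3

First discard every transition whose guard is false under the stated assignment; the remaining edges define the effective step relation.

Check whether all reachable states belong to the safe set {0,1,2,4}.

Answer: INVARIANT HOLDS

Trace:
Safe = {0,1,2,4}
R = {0,1,2,4}
  0: ✓
  1: ✓
  2: ✓
  4: ✓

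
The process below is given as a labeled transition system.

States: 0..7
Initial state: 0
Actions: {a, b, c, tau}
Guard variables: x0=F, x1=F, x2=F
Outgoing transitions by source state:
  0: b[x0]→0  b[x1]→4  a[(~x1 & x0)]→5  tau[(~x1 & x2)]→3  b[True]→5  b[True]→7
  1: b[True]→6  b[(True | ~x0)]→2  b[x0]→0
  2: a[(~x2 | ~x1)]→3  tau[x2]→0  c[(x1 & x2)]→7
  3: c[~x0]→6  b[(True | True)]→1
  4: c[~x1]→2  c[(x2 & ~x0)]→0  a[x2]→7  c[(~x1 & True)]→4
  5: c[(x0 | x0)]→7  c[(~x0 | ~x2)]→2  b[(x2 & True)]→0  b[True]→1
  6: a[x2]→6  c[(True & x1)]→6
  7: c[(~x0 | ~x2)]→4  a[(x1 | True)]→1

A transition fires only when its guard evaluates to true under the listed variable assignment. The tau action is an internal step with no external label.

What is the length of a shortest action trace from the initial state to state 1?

Breadth-first toward 1:
  L0 = {0}
  L1 = {5,7}
  L2 = {1,2,4}
depth(1)=2, e.g. b·b

Answer: 2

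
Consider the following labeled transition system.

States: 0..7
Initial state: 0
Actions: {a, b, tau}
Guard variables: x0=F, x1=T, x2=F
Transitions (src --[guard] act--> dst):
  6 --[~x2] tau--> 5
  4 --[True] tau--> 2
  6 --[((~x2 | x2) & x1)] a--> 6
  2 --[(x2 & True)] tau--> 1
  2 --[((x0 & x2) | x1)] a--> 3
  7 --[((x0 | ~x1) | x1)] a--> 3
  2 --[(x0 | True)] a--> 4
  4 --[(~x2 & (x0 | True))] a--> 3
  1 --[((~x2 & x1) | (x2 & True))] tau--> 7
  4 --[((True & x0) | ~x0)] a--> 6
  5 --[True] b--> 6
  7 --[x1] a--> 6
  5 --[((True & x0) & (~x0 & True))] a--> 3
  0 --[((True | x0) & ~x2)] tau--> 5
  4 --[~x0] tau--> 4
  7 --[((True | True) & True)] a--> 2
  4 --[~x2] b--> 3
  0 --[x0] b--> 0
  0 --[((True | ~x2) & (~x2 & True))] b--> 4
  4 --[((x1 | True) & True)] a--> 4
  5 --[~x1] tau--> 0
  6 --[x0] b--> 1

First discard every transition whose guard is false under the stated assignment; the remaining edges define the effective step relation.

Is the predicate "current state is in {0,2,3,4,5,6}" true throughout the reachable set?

Allowed set {0,2,3,4,5,6}
Reach set: {0,2,3,4,5,6}
  0: safe
  2: safe
  3: safe
  4: safe
  5: safe
  6: safe

Answer: INVARIANT HOLDS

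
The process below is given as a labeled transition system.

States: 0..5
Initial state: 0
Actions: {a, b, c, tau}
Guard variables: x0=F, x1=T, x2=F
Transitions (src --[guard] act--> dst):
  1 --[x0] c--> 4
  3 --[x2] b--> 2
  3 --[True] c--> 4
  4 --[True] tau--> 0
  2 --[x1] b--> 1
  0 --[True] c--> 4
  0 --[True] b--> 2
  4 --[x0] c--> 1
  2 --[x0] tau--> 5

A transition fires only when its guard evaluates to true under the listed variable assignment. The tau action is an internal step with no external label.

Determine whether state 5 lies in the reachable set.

After dropping false guards: 5 live edges.
L0 = {0}
L1 = {2,4}  now seen {0,2,4}
L2 = {1}  now seen {0,1,2,4}
R = {0,1,2,4}

Answer: UNREACHABLE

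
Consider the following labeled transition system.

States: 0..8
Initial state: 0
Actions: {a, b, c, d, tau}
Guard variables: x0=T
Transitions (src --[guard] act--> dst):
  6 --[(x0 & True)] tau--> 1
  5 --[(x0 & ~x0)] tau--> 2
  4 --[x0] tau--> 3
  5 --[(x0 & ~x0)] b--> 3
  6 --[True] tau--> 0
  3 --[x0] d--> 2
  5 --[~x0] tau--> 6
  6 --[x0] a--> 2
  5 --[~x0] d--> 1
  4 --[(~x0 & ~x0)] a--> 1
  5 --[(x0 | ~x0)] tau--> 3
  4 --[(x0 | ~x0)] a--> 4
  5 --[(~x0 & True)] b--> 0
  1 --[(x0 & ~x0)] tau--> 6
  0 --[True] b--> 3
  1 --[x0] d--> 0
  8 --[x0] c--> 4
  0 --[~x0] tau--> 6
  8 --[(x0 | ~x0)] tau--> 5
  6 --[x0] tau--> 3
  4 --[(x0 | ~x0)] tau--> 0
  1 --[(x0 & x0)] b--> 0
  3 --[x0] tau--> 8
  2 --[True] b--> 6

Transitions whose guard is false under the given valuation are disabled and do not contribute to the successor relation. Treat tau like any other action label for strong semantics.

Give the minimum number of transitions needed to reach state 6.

Layered search for 6:
  Layer 0: {0}
  Layer 1: {3}
  Layer 2: {2,8}
  Layer 3: {4,5,6}
6 enters at depth 3; path b·d·b

Answer: 3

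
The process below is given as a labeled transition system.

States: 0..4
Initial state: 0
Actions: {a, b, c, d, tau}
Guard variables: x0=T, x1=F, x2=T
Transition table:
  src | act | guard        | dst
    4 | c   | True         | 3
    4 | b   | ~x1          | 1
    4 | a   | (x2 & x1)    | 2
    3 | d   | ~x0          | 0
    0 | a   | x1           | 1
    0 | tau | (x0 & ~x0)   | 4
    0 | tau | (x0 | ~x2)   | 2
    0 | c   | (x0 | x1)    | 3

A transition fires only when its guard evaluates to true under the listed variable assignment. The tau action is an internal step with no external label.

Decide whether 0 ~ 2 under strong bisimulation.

Refine partition for ~:
  π0 = {{0,1,2,3,4}}
  π1 = {{0},{1,2,3},{4}}
Fixed point at round 2; 3 class(es).
[0]={0}  [2]={1,2,3}

Answer: NOT BISIMILAR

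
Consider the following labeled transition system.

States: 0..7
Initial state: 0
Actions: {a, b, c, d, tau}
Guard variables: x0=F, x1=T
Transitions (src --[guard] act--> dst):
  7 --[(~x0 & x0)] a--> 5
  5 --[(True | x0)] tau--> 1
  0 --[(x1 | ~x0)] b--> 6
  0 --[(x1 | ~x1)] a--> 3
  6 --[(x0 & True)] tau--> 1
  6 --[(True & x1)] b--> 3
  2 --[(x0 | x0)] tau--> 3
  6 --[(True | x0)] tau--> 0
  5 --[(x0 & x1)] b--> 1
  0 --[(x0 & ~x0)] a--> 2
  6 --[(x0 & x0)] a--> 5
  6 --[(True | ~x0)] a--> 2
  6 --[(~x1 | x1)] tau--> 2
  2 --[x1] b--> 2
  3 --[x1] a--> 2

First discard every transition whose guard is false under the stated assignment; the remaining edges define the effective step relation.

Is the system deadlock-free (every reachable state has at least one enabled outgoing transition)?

Answer: DEADLOCK-FREE

Trace:
Reachable = {0,2,3,6}
  0: a→3  b→6  [deg 2]
  2: b→2  [deg 1]
  3: a→2  [deg 1]
  6: a→2  b→3  tau→0  tau→2  [deg 4]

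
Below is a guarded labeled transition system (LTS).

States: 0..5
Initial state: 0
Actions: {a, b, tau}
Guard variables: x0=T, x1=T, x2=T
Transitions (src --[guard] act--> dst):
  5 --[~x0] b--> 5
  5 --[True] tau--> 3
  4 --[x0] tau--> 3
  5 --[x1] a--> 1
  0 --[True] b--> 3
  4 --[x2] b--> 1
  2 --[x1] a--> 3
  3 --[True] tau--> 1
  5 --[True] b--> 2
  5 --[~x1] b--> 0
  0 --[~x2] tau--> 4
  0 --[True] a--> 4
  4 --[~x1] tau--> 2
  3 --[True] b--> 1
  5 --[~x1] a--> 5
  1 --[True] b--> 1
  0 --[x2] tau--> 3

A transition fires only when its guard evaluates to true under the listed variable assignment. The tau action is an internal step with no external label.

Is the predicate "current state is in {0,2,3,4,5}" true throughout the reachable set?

Answer: INVARIANT VIOLATED at state 1

Trace:
Safe = {0,2,3,4,5}
Reachable = {0,1,3,4}
  0: ✓
  1: VIOLATES
  3: ✓
  4: ✓
witness against invariant: b·tau → 1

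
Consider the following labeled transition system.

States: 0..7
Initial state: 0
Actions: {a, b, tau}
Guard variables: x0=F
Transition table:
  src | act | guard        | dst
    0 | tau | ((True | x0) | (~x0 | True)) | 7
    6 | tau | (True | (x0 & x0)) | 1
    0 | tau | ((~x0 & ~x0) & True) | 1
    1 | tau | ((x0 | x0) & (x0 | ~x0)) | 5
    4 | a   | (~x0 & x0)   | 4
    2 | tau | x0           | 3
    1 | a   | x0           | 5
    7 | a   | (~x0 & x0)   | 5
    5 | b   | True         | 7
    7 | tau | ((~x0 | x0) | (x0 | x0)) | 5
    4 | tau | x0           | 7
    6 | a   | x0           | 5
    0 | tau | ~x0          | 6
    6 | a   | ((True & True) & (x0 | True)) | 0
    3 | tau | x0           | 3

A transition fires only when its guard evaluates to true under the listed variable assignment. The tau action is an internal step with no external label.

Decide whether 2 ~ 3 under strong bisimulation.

Refine partition for ~:
  P[0] = {{0,1,2,3,4,5,6,7}}
  P[1] = {{0,7},{1,2,3,4},{5},{6}}
  P[2] = {{0},{1,2,3,4},{5},{6},{7}}
stable after 3 split(s): 5 block(s)
[2]={1,2,3,4}  [3]={1,2,3,4}

Answer: BISIMILAR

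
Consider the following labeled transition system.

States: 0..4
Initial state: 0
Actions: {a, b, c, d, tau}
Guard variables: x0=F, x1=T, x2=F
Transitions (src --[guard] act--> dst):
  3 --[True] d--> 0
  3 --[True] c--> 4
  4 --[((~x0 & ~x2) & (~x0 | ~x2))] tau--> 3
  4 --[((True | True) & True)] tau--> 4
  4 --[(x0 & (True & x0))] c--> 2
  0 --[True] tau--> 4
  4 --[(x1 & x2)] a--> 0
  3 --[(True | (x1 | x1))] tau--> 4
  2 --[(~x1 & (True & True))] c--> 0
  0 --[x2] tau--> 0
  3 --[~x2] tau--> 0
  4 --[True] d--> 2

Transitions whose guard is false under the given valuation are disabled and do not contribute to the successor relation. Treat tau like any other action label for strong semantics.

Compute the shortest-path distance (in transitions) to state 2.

Layered search for 2:
  Layer 0: {0}
  Layer 1: {4}
  Layer 2: {2,3}
first hit 2 at d=2 via tau·d

Answer: 2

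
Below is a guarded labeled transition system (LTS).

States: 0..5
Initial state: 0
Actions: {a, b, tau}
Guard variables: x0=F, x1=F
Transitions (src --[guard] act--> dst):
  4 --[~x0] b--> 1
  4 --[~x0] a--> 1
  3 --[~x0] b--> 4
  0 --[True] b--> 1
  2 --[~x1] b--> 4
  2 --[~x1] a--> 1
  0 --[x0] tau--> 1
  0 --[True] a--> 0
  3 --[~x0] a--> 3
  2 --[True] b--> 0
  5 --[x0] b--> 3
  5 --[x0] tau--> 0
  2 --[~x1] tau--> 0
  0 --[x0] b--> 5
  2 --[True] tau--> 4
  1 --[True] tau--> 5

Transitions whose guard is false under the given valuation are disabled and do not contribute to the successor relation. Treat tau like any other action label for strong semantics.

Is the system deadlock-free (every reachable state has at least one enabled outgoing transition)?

Answer: DEADLOCK at state 5

Analysis:
R = {0,1,5}
  0: a→0  b→1  [2 exit(s)]
  1: tau→5  [1 exit(s)]
  5: ∅  [deadlock]
witness 5: b·tau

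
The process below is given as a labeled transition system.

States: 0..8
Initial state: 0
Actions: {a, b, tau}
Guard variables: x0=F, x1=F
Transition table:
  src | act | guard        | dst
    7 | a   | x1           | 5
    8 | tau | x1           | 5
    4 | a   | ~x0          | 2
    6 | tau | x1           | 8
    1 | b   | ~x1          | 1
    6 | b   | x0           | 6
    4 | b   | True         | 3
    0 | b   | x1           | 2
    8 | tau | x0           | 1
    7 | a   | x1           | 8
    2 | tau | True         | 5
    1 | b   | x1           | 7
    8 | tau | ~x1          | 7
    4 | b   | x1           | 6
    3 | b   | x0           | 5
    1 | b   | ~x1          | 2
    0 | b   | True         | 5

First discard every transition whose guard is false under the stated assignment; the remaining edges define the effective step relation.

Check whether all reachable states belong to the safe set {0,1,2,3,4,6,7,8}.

Allowed set {0,1,2,3,4,6,7,8}
Reach set: {0,5}
  0: ✓
  5: ✗ unsafe
witness against invariant: b → 5

Answer: INVARIANT VIOLATED at state 5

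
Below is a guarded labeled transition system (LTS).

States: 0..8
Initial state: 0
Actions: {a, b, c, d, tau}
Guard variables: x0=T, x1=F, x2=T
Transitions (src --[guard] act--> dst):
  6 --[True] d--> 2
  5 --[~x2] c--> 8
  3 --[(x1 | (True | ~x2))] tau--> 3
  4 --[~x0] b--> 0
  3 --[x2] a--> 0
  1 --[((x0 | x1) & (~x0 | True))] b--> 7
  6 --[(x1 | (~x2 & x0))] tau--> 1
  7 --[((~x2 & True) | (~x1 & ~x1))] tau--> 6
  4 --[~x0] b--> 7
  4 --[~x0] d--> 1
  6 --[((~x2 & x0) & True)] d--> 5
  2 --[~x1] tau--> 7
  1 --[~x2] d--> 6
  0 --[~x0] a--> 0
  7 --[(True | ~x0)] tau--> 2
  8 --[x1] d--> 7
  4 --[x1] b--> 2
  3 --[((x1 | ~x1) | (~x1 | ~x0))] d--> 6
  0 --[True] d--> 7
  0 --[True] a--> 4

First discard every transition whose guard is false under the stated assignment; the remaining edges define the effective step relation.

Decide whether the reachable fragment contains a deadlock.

Reachable = {0,2,4,6,7}
  0: a→4  d→7  [2 exit(s)]
  2: tau→7  [1 exit(s)]
  4: ∅  [no exit]
  6: d→2  [1 exit(s)]
  7: tau→2  tau→6  [2 exit(s)]
Path to 4: a

Answer: DEADLOCK at state 4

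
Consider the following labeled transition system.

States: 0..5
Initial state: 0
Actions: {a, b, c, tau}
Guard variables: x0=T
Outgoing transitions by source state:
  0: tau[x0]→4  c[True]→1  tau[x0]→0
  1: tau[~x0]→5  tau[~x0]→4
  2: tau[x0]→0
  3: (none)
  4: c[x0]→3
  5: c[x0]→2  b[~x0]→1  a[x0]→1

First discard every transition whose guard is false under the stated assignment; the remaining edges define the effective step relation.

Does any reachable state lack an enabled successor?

Reach set: {0,1,3,4}
  0: c→1  tau→0  tau→4  [deg 3]
  1: ∅  [deadlock]
  3: ∅  [deadlock]
  4: c→3  [deg 1]
trace reaching 1: c

Answer: DEADLOCK at state 1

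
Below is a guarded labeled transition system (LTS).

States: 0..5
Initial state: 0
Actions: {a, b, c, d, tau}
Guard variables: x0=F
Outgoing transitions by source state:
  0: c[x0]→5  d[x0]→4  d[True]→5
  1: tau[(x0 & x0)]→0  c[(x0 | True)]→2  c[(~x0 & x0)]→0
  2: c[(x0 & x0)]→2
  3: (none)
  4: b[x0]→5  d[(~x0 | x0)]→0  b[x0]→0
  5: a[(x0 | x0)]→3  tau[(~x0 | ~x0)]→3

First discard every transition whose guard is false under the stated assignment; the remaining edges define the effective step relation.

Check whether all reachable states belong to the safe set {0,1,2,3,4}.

Inv-set: {0,1,2,3,4}
Reachable = {0,3,5}
  0: ✓
  3: ✓
  5: ✗ unsafe
reach 5 via d — violates

Answer: INVARIANT VIOLATED at state 5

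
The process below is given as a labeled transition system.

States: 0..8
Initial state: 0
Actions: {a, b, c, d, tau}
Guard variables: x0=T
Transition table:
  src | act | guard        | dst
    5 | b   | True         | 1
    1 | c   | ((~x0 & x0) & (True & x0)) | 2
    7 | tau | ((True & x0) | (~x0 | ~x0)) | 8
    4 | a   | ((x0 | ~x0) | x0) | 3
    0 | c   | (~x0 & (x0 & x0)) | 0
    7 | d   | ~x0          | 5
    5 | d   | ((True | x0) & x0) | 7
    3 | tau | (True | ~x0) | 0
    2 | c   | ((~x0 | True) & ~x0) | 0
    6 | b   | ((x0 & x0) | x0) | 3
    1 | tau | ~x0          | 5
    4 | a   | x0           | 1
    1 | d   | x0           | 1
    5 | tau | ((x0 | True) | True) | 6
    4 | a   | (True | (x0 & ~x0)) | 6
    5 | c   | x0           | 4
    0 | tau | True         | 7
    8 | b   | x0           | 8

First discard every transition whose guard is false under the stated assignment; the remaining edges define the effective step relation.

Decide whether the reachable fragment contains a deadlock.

R = {0,7,8}
  0: tau→7  [deg 1]
  7: tau→8  [deg 1]
  8: b→8  [deg 1]

Answer: DEADLOCK-FREE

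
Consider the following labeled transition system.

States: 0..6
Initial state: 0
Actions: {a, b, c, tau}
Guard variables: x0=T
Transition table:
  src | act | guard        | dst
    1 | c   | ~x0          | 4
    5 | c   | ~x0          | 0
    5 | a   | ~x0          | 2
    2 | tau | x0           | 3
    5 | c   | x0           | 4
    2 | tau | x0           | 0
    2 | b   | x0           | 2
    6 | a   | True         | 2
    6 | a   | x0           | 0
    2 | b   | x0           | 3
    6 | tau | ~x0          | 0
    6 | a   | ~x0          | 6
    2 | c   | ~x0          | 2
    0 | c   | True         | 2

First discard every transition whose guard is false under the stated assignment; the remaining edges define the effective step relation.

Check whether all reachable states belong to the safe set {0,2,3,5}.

Safe = {0,2,3,5}
R = {0,2,3}
  0: ✓
  2: ✓
  3: ✓

Answer: INVARIANT HOLDS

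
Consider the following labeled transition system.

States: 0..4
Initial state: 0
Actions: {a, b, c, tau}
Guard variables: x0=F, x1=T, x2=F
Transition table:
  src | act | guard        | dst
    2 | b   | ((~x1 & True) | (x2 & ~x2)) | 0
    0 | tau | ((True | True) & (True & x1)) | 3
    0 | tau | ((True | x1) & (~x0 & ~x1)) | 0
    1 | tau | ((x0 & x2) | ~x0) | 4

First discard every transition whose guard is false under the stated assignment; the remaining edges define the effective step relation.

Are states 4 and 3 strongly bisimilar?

Answer: BISIMILAR

Working:
Bisimulation quotient by refinement:
  P[0] = {{0,1,2,3,4}}
  P[1] = {{0,1},{2,3,4}}
stable after 2 split(s): 2 block(s)
class of 4: {2,3,4}; class of 3: {2,3,4}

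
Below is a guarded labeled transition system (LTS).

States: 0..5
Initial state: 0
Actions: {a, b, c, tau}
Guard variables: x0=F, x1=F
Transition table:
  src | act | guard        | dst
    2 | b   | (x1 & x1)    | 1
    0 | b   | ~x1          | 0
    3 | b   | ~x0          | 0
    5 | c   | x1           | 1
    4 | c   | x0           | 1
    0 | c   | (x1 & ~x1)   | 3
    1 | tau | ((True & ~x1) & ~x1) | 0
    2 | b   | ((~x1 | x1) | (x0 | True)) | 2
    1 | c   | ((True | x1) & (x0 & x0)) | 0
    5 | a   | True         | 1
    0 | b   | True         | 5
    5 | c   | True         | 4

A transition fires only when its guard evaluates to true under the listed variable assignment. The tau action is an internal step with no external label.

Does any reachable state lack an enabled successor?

Answer: DEADLOCK at state 4

Analysis:
Reachable = {0,1,4,5}
  0: b→0  b→5  [deg 2]
  1: tau→0  [deg 1]
  4: ∅  [STUCK]
  5: a→1  c→4  [deg 2]
Path to 4: b·c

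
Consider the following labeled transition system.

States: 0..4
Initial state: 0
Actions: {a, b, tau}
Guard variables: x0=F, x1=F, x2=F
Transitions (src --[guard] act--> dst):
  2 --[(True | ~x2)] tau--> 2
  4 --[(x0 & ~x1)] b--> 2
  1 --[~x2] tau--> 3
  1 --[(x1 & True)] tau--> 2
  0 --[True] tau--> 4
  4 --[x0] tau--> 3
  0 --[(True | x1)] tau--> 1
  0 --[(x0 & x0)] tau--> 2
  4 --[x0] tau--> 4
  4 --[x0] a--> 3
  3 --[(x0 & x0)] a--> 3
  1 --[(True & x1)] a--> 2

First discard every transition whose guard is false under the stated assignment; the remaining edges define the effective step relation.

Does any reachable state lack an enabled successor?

Answer: DEADLOCK at state 3

Analysis:
Reach set: {0,1,3,4}
  0: tau→1  tau→4  [2 exit(s)]
  1: tau→3  [1 exit(s)]
  3: ∅  [deadlock]
  4: ∅  [deadlock]
trace reaching 3: tau·tau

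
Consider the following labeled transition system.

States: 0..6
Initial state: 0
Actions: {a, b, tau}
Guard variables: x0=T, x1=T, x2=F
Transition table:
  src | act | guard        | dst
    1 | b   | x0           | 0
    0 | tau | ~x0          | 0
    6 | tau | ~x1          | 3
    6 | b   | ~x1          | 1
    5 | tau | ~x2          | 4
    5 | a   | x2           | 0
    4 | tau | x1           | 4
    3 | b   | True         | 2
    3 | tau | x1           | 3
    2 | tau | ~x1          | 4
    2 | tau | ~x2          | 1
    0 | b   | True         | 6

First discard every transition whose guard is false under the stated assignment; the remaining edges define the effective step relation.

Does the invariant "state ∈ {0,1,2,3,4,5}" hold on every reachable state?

Safe = {0,1,2,3,4,5}
R = {0,6}
  0: ok
  6: VIOLATES
counterexample path to 6: b

Answer: INVARIANT VIOLATED at state 6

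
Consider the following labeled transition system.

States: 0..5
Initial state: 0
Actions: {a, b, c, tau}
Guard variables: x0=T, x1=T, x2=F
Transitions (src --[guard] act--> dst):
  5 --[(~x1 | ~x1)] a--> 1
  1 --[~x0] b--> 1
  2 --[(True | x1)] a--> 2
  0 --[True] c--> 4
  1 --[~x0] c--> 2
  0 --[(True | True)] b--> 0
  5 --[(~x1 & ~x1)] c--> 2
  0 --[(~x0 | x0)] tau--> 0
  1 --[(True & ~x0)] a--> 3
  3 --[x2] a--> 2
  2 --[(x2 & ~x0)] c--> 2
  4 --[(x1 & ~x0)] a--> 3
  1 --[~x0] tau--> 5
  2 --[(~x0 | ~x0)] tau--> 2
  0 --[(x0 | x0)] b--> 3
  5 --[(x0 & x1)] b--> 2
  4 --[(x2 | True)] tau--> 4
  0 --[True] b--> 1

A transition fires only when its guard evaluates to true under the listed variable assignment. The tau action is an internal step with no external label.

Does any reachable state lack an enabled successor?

Answer: DEADLOCK at state 1

Trace:
Reach set: {0,1,3,4}
  0: b→0  b→1  b→3  c→4  tau→0  [5 exit(s)]
  1: ∅  [deadlock]
  3: ∅  [deadlock]
  4: tau→4  [1 exit(s)]
Path to 1: b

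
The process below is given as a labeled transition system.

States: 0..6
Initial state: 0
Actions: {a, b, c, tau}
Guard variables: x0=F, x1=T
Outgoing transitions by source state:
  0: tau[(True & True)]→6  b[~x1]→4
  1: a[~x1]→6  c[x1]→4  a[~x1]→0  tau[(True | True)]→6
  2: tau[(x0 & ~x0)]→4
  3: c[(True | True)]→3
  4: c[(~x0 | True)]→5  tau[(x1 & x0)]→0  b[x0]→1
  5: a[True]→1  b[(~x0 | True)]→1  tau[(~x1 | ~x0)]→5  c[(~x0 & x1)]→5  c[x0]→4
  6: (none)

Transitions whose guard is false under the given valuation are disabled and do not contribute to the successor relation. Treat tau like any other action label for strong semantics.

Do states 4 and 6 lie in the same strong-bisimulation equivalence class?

Answer: NOT BISIMILAR

Analysis:
Bisimulation quotient by refinement:
  round 0: {{0,1,2,3,4,5,6}}
  round 1: {{0},{1},{2,6},{3,4},{5}}
  round 2: {{0},{1},{2,6},{3},{4},{5}}
Fixed point at round 3; 6 class(es).
4∈{4}, 6∈{2,6}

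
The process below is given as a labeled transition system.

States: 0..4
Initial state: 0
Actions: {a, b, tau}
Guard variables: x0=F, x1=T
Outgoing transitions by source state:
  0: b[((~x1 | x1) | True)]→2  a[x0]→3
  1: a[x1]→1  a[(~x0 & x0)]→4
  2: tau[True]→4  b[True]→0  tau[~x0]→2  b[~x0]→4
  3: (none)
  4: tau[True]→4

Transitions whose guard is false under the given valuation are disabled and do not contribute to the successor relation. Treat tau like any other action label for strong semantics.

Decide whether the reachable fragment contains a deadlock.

Reachable = {0,2,4}
  0: b→2  [1 out]
  2: b→0  b→4  tau→2  tau→4  [4 out]
  4: tau→4  [1 out]

Answer: DEADLOCK-FREE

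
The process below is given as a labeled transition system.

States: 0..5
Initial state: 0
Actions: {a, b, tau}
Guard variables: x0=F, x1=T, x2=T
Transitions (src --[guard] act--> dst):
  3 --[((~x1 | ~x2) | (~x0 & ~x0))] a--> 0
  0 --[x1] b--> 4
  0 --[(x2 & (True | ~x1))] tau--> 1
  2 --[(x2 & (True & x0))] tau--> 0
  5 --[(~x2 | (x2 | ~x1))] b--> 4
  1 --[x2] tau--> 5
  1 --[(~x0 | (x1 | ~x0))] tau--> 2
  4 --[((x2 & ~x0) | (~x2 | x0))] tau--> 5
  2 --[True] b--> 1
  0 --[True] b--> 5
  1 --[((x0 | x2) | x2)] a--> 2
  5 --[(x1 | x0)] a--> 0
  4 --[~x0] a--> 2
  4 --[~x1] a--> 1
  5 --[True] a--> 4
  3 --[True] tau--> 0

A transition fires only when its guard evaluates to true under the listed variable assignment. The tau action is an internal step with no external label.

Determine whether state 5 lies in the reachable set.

Answer: REACHABLE

Analysis:
Guard filter leaves 14 enabled edge(s).
depth 0: {0}
depth 1: {1,4,5}  now seen {0,1,4,5}
depth 2: {2}  now seen {0,1,2,4,5}
Reach set: {0,1,2,4,5}
witness 5: b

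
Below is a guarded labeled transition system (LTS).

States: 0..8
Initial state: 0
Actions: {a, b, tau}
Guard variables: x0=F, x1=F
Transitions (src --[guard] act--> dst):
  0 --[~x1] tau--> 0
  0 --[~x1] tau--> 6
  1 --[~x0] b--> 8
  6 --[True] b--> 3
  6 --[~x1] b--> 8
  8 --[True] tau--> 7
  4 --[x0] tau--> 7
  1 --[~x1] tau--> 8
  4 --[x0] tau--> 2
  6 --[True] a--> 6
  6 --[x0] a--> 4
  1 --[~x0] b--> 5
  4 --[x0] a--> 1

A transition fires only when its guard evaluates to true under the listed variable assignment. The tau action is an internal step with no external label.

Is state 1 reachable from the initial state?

Answer: UNREACHABLE

Trace:
9 transition(s) survive guard evaluation.
depth 0: {0}
depth 1: {6}  total {0,6}
depth 2: {3,8}  total {0,3,6,8}
depth 3: {7}  total {0,3,6,7,8}
R = {0,3,6,7,8}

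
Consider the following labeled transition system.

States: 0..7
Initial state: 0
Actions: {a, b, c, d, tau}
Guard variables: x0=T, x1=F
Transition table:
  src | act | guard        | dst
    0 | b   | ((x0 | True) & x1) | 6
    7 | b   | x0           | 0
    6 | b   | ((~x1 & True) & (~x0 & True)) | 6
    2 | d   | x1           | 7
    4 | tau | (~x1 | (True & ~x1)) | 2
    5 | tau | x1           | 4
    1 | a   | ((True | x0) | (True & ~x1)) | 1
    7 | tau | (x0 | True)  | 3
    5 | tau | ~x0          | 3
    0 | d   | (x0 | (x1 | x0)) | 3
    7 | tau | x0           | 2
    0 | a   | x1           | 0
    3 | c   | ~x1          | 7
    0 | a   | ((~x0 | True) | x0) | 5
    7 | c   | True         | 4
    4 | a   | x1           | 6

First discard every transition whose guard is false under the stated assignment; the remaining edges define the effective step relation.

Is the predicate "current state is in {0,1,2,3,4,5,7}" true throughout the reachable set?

Answer: INVARIANT HOLDS

Working:
Safe = {0,1,2,3,4,5,7}
R = {0,2,3,4,5,7}
  0: ✓
  2: ✓
  3: ✓
  4: ✓
  5: ✓
  7: ✓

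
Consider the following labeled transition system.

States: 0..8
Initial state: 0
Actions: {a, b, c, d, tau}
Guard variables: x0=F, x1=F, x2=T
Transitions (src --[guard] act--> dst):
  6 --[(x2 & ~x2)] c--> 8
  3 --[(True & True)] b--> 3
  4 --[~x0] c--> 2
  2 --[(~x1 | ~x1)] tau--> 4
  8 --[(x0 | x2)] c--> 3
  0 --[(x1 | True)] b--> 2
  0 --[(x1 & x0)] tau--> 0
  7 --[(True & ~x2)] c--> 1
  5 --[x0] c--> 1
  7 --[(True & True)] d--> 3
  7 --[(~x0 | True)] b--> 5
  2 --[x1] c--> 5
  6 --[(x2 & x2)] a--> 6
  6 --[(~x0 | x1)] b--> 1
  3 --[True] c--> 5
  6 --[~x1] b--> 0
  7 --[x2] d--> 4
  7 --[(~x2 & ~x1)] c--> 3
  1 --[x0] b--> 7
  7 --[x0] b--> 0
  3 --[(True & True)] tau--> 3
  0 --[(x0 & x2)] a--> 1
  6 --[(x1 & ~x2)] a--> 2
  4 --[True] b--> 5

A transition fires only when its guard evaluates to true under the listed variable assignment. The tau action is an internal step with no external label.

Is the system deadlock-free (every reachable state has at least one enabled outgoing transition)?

Answer: DEADLOCK at state 5

Analysis:
Reachable = {0,2,4,5}
  0: b→2  [deg 1]
  2: tau→4  [deg 1]
  4: b→5  c→2  [deg 2]
  5: ∅  [STUCK]
Path to 5: b·tau·b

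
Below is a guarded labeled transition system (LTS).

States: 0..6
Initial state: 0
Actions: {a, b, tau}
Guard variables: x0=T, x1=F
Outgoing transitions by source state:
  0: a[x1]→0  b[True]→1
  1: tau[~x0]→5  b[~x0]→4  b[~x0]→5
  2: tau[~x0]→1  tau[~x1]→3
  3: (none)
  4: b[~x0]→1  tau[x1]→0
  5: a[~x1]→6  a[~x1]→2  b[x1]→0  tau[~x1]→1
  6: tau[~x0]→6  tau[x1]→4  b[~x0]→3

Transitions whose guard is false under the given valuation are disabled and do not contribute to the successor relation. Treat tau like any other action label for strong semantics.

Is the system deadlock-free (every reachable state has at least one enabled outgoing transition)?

Answer: DEADLOCK at state 1

Trace:
Reachable = {0,1}
  0: b→1  [1 exit(s)]
  1: ∅  [no exit]
witness 1: b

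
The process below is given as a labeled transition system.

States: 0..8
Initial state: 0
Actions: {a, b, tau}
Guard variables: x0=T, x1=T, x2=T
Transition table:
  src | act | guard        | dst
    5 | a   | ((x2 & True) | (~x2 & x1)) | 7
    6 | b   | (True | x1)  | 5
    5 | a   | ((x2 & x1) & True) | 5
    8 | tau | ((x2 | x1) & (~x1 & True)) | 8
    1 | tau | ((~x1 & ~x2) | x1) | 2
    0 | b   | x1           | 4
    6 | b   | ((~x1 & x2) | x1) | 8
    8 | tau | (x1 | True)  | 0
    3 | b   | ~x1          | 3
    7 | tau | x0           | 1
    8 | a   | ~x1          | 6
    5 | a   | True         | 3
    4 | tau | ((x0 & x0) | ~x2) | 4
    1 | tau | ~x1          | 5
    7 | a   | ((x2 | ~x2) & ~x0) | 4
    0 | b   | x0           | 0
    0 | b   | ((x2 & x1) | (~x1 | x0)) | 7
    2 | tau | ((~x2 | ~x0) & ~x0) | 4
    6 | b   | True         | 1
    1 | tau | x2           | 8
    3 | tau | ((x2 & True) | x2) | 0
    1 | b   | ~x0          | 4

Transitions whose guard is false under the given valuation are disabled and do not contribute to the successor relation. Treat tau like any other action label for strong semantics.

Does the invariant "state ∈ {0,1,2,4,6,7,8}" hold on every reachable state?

Answer: INVARIANT HOLDS

Working:
Safe = {0,1,2,4,6,7,8}
R = {0,1,2,4,7,8}
  0: safe
  1: safe
  2: safe
  4: safe
  7: safe
  8: safe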